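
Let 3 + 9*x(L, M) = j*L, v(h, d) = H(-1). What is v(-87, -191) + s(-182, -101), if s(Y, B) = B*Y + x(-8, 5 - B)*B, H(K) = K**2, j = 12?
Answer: 19494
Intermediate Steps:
v(h, d) = 1 (v(h, d) = (-1)**2 = 1)
x(L, M) = -1/3 + 4*L/3 (x(L, M) = -1/3 + (12*L)/9 = -1/3 + 4*L/3)
s(Y, B) = -11*B + B*Y (s(Y, B) = B*Y + (-1/3 + (4/3)*(-8))*B = B*Y + (-1/3 - 32/3)*B = B*Y - 11*B = -11*B + B*Y)
v(-87, -191) + s(-182, -101) = 1 - 101*(-11 - 182) = 1 - 101*(-193) = 1 + 19493 = 19494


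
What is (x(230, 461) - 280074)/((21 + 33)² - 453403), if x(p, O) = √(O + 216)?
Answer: 280074/450487 - √677/450487 ≈ 0.62166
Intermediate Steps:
x(p, O) = √(216 + O)
(x(230, 461) - 280074)/((21 + 33)² - 453403) = (√(216 + 461) - 280074)/((21 + 33)² - 453403) = (√677 - 280074)/(54² - 453403) = (-280074 + √677)/(2916 - 453403) = (-280074 + √677)/(-450487) = (-280074 + √677)*(-1/450487) = 280074/450487 - √677/450487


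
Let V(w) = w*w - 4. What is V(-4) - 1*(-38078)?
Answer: 38090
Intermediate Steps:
V(w) = -4 + w² (V(w) = w² - 4 = -4 + w²)
V(-4) - 1*(-38078) = (-4 + (-4)²) - 1*(-38078) = (-4 + 16) + 38078 = 12 + 38078 = 38090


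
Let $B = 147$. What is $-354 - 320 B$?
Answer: $-47394$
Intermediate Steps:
$-354 - 320 B = -354 - 47040 = -47394$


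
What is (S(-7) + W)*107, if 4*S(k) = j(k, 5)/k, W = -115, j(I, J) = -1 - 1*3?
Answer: -86028/7 ≈ -12290.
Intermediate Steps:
j(I, J) = -4 (j(I, J) = -1 - 3 = -4)
S(k) = -1/k (S(k) = (-4/k)/4 = -1/k)
(S(-7) + W)*107 = (-1/(-7) - 115)*107 = (-1*(-⅐) - 115)*107 = (⅐ - 115)*107 = -804/7*107 = -86028/7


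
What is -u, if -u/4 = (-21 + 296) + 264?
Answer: 2156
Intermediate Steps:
u = -2156 (u = -4*((-21 + 296) + 264) = -4*(275 + 264) = -4*539 = -2156)
-u = -1*(-2156) = 2156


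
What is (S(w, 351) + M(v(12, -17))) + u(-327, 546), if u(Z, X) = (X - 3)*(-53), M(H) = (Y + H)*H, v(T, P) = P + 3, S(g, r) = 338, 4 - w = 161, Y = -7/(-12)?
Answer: -169519/6 ≈ -28253.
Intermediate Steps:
Y = 7/12 (Y = -7*(-1/12) = 7/12 ≈ 0.58333)
w = -157 (w = 4 - 1*161 = 4 - 161 = -157)
v(T, P) = 3 + P
M(H) = H*(7/12 + H) (M(H) = (7/12 + H)*H = H*(7/12 + H))
u(Z, X) = 159 - 53*X (u(Z, X) = (-3 + X)*(-53) = 159 - 53*X)
(S(w, 351) + M(v(12, -17))) + u(-327, 546) = (338 + (3 - 17)*(7 + 12*(3 - 17))/12) + (159 - 53*546) = (338 + (1/12)*(-14)*(7 + 12*(-14))) + (159 - 28938) = (338 + (1/12)*(-14)*(7 - 168)) - 28779 = (338 + (1/12)*(-14)*(-161)) - 28779 = (338 + 1127/6) - 28779 = 3155/6 - 28779 = -169519/6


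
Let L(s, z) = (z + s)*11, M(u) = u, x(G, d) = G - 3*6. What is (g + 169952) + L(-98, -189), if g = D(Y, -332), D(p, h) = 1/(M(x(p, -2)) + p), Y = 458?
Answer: 149781911/898 ≈ 1.6680e+5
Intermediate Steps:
x(G, d) = -18 + G (x(G, d) = G - 18 = -18 + G)
L(s, z) = 11*s + 11*z (L(s, z) = (s + z)*11 = 11*s + 11*z)
D(p, h) = 1/(-18 + 2*p) (D(p, h) = 1/((-18 + p) + p) = 1/(-18 + 2*p))
g = 1/898 (g = 1/(2*(-9 + 458)) = (½)/449 = (½)*(1/449) = 1/898 ≈ 0.0011136)
(g + 169952) + L(-98, -189) = (1/898 + 169952) + (11*(-98) + 11*(-189)) = 152616897/898 + (-1078 - 2079) = 152616897/898 - 3157 = 149781911/898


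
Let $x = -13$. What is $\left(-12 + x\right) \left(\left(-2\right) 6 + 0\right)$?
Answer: $300$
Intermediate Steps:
$\left(-12 + x\right) \left(\left(-2\right) 6 + 0\right) = \left(-12 - 13\right) \left(\left(-2\right) 6 + 0\right) = - 25 \left(-12 + 0\right) = \left(-25\right) \left(-12\right) = 300$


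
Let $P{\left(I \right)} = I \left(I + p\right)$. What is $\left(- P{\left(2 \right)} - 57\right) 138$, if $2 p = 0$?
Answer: $-8418$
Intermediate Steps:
$p = 0$ ($p = \frac{1}{2} \cdot 0 = 0$)
$P{\left(I \right)} = I^{2}$ ($P{\left(I \right)} = I \left(I + 0\right) = I I = I^{2}$)
$\left(- P{\left(2 \right)} - 57\right) 138 = \left(- 2^{2} - 57\right) 138 = \left(\left(-1\right) 4 - 57\right) 138 = \left(-4 - 57\right) 138 = \left(-61\right) 138 = -8418$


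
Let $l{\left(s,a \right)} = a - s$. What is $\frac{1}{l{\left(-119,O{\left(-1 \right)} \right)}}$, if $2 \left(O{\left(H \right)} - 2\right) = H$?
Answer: $\frac{2}{241} \approx 0.0082988$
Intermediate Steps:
$O{\left(H \right)} = 2 + \frac{H}{2}$
$\frac{1}{l{\left(-119,O{\left(-1 \right)} \right)}} = \frac{1}{\left(2 + \frac{1}{2} \left(-1\right)\right) - -119} = \frac{1}{\left(2 - \frac{1}{2}\right) + 119} = \frac{1}{\frac{3}{2} + 119} = \frac{1}{\frac{241}{2}} = \frac{2}{241}$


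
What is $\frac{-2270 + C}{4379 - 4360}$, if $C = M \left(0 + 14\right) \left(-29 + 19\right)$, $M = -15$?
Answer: $- \frac{170}{19} \approx -8.9474$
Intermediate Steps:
$C = 2100$ ($C = - 15 \left(0 + 14\right) \left(-29 + 19\right) = - 15 \cdot 14 \left(-10\right) = \left(-15\right) \left(-140\right) = 2100$)
$\frac{-2270 + C}{4379 - 4360} = \frac{-2270 + 2100}{4379 - 4360} = - \frac{170}{4379 - 4360} = - \frac{170}{19}$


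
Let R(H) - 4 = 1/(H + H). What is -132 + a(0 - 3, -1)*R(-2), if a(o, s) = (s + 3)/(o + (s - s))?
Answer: -269/2 ≈ -134.50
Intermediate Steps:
R(H) = 4 + 1/(2*H) (R(H) = 4 + 1/(H + H) = 4 + 1/(2*H))
a(o, s) = (3 + s)/o (a(o, s) = (3 + s)/(o + 0) = (3 + s)/o)
-132 + a(0 - 3, -1)*R(-2) = -132 + ((3 - 1)/(0 - 3))*(4 + (1/2)/(-2)) = -132 + (2/(-3))*(4 + (1/2)*(-1/2)) = -132 + (-1/3*2)*(4 - 1/4) = -132 - 2/3*15/4 = -132 - 5/2 = -269/2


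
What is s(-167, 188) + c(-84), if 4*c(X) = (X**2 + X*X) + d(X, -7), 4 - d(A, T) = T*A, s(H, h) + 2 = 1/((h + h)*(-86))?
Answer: 109295679/32336 ≈ 3380.0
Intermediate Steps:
s(H, h) = -2 - 1/(172*h) (s(H, h) = -2 + 1/((h + h)*(-86)) = -2 - 1/86/(2*h) = -2 + (1/(2*h))*(-1/86) = -2 - 1/(172*h))
d(A, T) = 4 - A*T (d(A, T) = 4 - T*A = 4 - A*T)
c(X) = 1 + X**2/2 + 7*X/4 (c(X) = ((X**2 + X*X) + (4 - 1*X*(-7)))/4 = ((X**2 + X**2) + (4 + 7*X))/4 = (2*X**2 + (4 + 7*X))/4 = (4 + 2*X**2 + 7*X)/4 = 1 + X**2/2 + 7*X/4)
s(-167, 188) + c(-84) = (-2 - 1/172/188) + (1 + (1/2)*(-84)**2 + (7/4)*(-84)) = (-2 - 1/172*1/188) + (1 + (1/2)*7056 - 147) = (-2 - 1/32336) + (1 + 3528 - 147) = -64673/32336 + 3382 = 109295679/32336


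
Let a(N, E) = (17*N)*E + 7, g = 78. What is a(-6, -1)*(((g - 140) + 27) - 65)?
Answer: -10900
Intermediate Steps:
a(N, E) = 7 + 17*E*N (a(N, E) = 17*E*N + 7 = 7 + 17*E*N)
a(-6, -1)*(((g - 140) + 27) - 65) = (7 + 17*(-1)*(-6))*(((78 - 140) + 27) - 65) = (7 + 102)*((-62 + 27) - 65) = 109*(-35 - 65) = 109*(-100) = -10900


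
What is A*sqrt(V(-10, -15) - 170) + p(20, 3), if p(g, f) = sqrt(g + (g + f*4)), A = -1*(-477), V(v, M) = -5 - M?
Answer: 2*sqrt(13) + 1908*I*sqrt(10) ≈ 7.2111 + 6033.6*I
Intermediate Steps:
A = 477
p(g, f) = sqrt(2*g + 4*f) (p(g, f) = sqrt(g + (g + 4*f)) = sqrt(2*g + 4*f))
A*sqrt(V(-10, -15) - 170) + p(20, 3) = 477*sqrt((-5 - 1*(-15)) - 170) + sqrt(2*20 + 4*3) = 477*sqrt((-5 + 15) - 170) + sqrt(40 + 12) = 477*sqrt(10 - 170) + sqrt(52) = 477*sqrt(-160) + 2*sqrt(13) = 477*(4*I*sqrt(10)) + 2*sqrt(13) = 1908*I*sqrt(10) + 2*sqrt(13) = 2*sqrt(13) + 1908*I*sqrt(10)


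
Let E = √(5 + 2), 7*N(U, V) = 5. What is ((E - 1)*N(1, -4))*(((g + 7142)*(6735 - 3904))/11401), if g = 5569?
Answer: -179924205/79807 + 179924205*√7/79807 ≈ 3710.3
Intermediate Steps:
N(U, V) = 5/7 (N(U, V) = (⅐)*5 = 5/7)
E = √7 ≈ 2.6458
((E - 1)*N(1, -4))*(((g + 7142)*(6735 - 3904))/11401) = ((√7 - 1)*(5/7))*(((5569 + 7142)*(6735 - 3904))/11401) = ((-1 + √7)*(5/7))*((12711*2831)*(1/11401)) = (-5/7 + 5*√7/7)*(35984841*(1/11401)) = (-5/7 + 5*√7/7)*(35984841/11401) = -179924205/79807 + 179924205*√7/79807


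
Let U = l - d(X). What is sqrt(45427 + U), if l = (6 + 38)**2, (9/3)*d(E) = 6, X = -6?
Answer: sqrt(47361) ≈ 217.63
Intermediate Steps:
d(E) = 2 (d(E) = (1/3)*6 = 2)
l = 1936 (l = 44**2 = 1936)
U = 1934 (U = 1936 - 1*2 = 1936 - 2 = 1934)
sqrt(45427 + U) = sqrt(45427 + 1934) = sqrt(47361)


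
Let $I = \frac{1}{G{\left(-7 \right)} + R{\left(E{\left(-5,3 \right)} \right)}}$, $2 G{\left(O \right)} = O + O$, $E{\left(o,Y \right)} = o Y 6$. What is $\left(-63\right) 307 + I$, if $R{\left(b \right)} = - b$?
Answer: $- \frac{1605302}{83} \approx -19341.0$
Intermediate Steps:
$E{\left(o,Y \right)} = 6 Y o$ ($E{\left(o,Y \right)} = Y o 6 = 6 Y o$)
$G{\left(O \right)} = O$ ($G{\left(O \right)} = \frac{O + O}{2} = \frac{2 O}{2} = O$)
$I = \frac{1}{83}$ ($I = \frac{1}{-7 - 6 \cdot 3 \left(-5\right)} = \frac{1}{-7 - -90} = \frac{1}{-7 + 90} = \frac{1}{83} \approx 0.012048$)
$\left(-63\right) 307 + I = \left(-63\right) 307 + \frac{1}{83} = -19341 + \frac{1}{83} = - \frac{1605302}{83}$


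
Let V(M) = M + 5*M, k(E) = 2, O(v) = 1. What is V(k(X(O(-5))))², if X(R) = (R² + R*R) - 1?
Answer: 144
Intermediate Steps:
X(R) = -1 + 2*R² (X(R) = (R² + R²) - 1 = 2*R² - 1 = -1 + 2*R²)
V(M) = 6*M
V(k(X(O(-5))))² = (6*2)² = 12² = 144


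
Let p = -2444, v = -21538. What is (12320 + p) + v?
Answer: -11662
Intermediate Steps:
(12320 + p) + v = (12320 - 2444) - 21538 = 9876 - 21538 = -11662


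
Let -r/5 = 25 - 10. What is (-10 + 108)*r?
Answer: -7350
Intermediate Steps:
r = -75 (r = -5*(25 - 10) = -5*15 = -75)
(-10 + 108)*r = (-10 + 108)*(-75) = 98*(-75) = -7350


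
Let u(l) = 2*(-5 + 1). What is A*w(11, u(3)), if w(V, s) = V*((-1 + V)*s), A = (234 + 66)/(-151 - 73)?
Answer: 8250/7 ≈ 1178.6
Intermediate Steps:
A = -75/56 (A = 300/(-224) = 300*(-1/224) = -75/56 ≈ -1.3393)
u(l) = -8 (u(l) = 2*(-4) = -8)
w(V, s) = V*s*(-1 + V) (w(V, s) = V*(s*(-1 + V)) = V*s*(-1 + V))
A*w(11, u(3)) = -825*(-8)*(-1 + 11)/56 = -825*(-8)*10/56 = -75/56*(-880) = 8250/7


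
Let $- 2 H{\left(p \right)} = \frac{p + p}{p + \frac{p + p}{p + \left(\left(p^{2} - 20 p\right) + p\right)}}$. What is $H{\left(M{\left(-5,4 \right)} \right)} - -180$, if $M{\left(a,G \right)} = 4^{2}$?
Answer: $\frac{2684}{15} \approx 178.93$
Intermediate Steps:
$M{\left(a,G \right)} = 16$
$H{\left(p \right)} = - \frac{p}{p + \frac{2 p}{p^{2} - 18 p}}$ ($H{\left(p \right)} = - \frac{\left(p + p\right) \frac{1}{p + \frac{p + p}{p + \left(\left(p^{2} - 20 p\right) + p\right)}}}{2} = - \frac{2 p \frac{1}{p + \frac{2 p}{p + \left(p^{2} - 19 p\right)}}}{2} = - \frac{2 p \frac{1}{p + \frac{2 p}{p^{2} - 18 p}}}{2} = - \frac{p}{p + \frac{2 p}{p^{2} - 18 p}}$)
$H{\left(M{\left(-5,4 \right)} \right)} - -180 = \frac{16 \left(18 - 16\right)}{2 + 16^{2} - 288} - -180 = \frac{16 \left(18 - 16\right)}{2 + 256 - 288} + 180 = 16 \frac{1}{-30} \cdot 2 + 180 = 16 \left(- \frac{1}{30}\right) 2 + 180 = - \frac{16}{15} + 180 = \frac{2684}{15}$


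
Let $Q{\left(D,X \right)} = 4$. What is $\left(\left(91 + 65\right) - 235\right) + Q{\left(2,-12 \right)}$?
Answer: $-75$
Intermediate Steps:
$\left(\left(91 + 65\right) - 235\right) + Q{\left(2,-12 \right)} = \left(\left(91 + 65\right) - 235\right) + 4 = \left(156 - 235\right) + 4 = -79 + 4 = -75$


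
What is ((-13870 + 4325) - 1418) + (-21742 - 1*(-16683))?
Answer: -16022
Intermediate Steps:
((-13870 + 4325) - 1418) + (-21742 - 1*(-16683)) = (-9545 - 1418) + (-21742 + 16683) = -10963 - 5059 = -16022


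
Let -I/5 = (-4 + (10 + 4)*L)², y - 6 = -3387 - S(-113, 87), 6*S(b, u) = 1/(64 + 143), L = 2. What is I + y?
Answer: -7776163/1242 ≈ -6261.0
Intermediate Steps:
S(b, u) = 1/1242 (S(b, u) = 1/(6*(64 + 143)) = (⅙)/207 = (⅙)*(1/207) = 1/1242)
y = -4199203/1242 (y = 6 + (-3387 - 1*1/1242) = 6 + (-3387 - 1/1242) = 6 - 4206655/1242 = -4199203/1242 ≈ -3381.0)
I = -2880 (I = -5*(-4 + (10 + 4)*2)² = -5*(-4 + 14*2)² = -5*(-4 + 28)² = -5*24² = -5*576 = -2880)
I + y = -2880 - 4199203/1242 = -7776163/1242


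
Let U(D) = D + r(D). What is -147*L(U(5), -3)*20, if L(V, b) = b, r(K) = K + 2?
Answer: 8820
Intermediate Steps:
r(K) = 2 + K
U(D) = 2 + 2*D (U(D) = D + (2 + D) = 2 + 2*D)
-147*L(U(5), -3)*20 = -(-441)*20 = -147*(-60) = 8820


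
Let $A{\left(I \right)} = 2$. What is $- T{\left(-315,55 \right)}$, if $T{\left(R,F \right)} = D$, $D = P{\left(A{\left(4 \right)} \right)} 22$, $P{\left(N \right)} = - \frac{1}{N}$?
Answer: $11$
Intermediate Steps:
$D = -11$ ($D = - \frac{1}{2} \cdot 22 = \left(-1\right) \frac{1}{2} \cdot 22 = \left(- \frac{1}{2}\right) 22 = -11$)
$T{\left(R,F \right)} = -11$
$- T{\left(-315,55 \right)} = \left(-1\right) \left(-11\right) = 11$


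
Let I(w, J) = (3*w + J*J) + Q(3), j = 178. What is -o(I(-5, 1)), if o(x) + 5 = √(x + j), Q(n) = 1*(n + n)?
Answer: 5 - √170 ≈ -8.0384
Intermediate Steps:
Q(n) = 2*n (Q(n) = 1*(2*n) = 2*n)
I(w, J) = 6 + J² + 3*w (I(w, J) = (3*w + J*J) + 2*3 = (3*w + J²) + 6 = (J² + 3*w) + 6 = 6 + J² + 3*w)
o(x) = -5 + √(178 + x) (o(x) = -5 + √(x + 178) = -5 + √(178 + x))
-o(I(-5, 1)) = -(-5 + √(178 + (6 + 1² + 3*(-5)))) = -(-5 + √(178 + (6 + 1 - 15))) = -(-5 + √(178 - 8)) = -(-5 + √170) = 5 - √170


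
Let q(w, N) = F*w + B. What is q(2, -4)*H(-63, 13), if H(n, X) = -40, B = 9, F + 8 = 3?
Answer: 40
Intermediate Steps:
F = -5 (F = -8 + 3 = -5)
q(w, N) = 9 - 5*w (q(w, N) = -5*w + 9 = 9 - 5*w)
q(2, -4)*H(-63, 13) = (9 - 5*2)*(-40) = (9 - 10)*(-40) = -1*(-40) = 40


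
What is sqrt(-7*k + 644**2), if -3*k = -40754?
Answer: 7*sqrt(58710)/3 ≈ 565.37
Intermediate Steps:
k = 40754/3 (k = -1/3*(-40754) = 40754/3 ≈ 13585.)
sqrt(-7*k + 644**2) = sqrt(-7*40754/3 + 644**2) = sqrt(-285278/3 + 414736) = sqrt(958930/3) = 7*sqrt(58710)/3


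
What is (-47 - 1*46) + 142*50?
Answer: 7007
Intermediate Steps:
(-47 - 1*46) + 142*50 = (-47 - 46) + 7100 = -93 + 7100 = 7007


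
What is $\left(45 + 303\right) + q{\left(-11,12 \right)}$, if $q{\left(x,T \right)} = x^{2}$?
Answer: $469$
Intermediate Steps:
$\left(45 + 303\right) + q{\left(-11,12 \right)} = \left(45 + 303\right) + \left(-11\right)^{2} = 348 + 121 = 469$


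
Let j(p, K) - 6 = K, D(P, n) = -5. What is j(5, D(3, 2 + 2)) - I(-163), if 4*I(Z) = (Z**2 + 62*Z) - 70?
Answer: -16389/4 ≈ -4097.3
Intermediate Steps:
j(p, K) = 6 + K
I(Z) = -35/2 + Z**2/4 + 31*Z/2 (I(Z) = ((Z**2 + 62*Z) - 70)/4 = (-70 + Z**2 + 62*Z)/4 = -35/2 + Z**2/4 + 31*Z/2)
j(5, D(3, 2 + 2)) - I(-163) = (6 - 5) - (-35/2 + (1/4)*(-163)**2 + (31/2)*(-163)) = 1 - (-35/2 + (1/4)*26569 - 5053/2) = 1 - (-35/2 + 26569/4 - 5053/2) = 1 - 1*16393/4 = 1 - 16393/4 = -16389/4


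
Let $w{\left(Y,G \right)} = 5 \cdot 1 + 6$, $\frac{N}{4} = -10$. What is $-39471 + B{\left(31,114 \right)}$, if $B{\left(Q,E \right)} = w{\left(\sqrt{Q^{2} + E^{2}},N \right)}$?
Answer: $-39460$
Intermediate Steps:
$N = -40$ ($N = 4 \left(-10\right) = -40$)
$w{\left(Y,G \right)} = 11$ ($w{\left(Y,G \right)} = 5 + 6 = 11$)
$B{\left(Q,E \right)} = 11$
$-39471 + B{\left(31,114 \right)} = -39471 + 11 = -39460$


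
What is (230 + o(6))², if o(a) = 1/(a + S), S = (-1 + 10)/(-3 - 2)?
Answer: 23377225/441 ≈ 53010.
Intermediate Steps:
S = -9/5 (S = 9/(-5) = 9*(-⅕) = -9/5 ≈ -1.8000)
o(a) = 1/(-9/5 + a) (o(a) = 1/(a - 9/5) = 1/(-9/5 + a))
(230 + o(6))² = (230 + 5/(-9 + 5*6))² = (230 + 5/(-9 + 30))² = (230 + 5/21)² = (4835/21)² = 23377225/441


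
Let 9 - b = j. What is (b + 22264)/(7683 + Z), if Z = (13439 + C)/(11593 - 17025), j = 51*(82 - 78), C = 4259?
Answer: 59939404/20858179 ≈ 2.8737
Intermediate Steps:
j = 204 (j = 51*4 = 204)
Z = -8849/2716 (Z = (13439 + 4259)/(11593 - 17025) = 17698/(-5432) = 17698*(-1/5432) = -8849/2716 ≈ -3.2581)
b = -195 (b = 9 - 1*204 = 9 - 204 = -195)
(b + 22264)/(7683 + Z) = (-195 + 22264)/(7683 - 8849/2716) = 22069/(20858179/2716) = 22069*(2716/20858179) = 59939404/20858179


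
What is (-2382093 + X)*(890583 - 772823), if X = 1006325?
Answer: -162010439680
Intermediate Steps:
(-2382093 + X)*(890583 - 772823) = (-2382093 + 1006325)*(890583 - 772823) = -1375768*117760 = -162010439680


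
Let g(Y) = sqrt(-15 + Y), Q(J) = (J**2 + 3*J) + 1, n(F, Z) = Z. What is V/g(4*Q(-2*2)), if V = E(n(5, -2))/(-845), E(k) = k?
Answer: 2*sqrt(5)/4225 ≈ 0.0010585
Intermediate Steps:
Q(J) = 1 + J**2 + 3*J
V = 2/845 (V = -2/(-845) = -2*(-1/845) = 2/845 ≈ 0.0023669)
V/g(4*Q(-2*2)) = 2/(845*(sqrt(-15 + 4*(1 + (-2*2)**2 + 3*(-2*2))))) = 2/(845*(sqrt(-15 + 4*(1 + (-4)**2 + 3*(-4))))) = 2/(845*(sqrt(-15 + 4*(1 + 16 - 12)))) = 2/(845*(sqrt(-15 + 4*5))) = 2/(845*(sqrt(-15 + 20))) = 2/(845*(sqrt(5))) = 2*(sqrt(5)/5)/845 = 2*sqrt(5)/4225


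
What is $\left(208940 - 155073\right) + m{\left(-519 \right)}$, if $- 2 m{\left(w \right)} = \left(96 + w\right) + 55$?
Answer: $54051$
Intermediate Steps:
$m{\left(w \right)} = - \frac{151}{2} - \frac{w}{2}$ ($m{\left(w \right)} = - \frac{\left(96 + w\right) + 55}{2} = - \frac{151 + w}{2} = - \frac{151}{2} - \frac{w}{2}$)
$\left(208940 - 155073\right) + m{\left(-519 \right)} = \left(208940 - 155073\right) - -184 = 53867 + \left(- \frac{151}{2} + \frac{519}{2}\right) = 53867 + 184 = 54051$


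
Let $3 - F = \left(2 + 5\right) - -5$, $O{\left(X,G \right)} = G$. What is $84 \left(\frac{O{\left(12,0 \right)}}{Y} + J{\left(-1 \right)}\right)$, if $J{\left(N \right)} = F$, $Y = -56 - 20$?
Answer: $-756$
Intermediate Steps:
$Y = -76$ ($Y = -56 - 20 = -76$)
$F = -9$ ($F = 3 - \left(\left(2 + 5\right) - -5\right) = 3 - \left(7 + 5\right) = 3 - 12 = -9$)
$J{\left(N \right)} = -9$
$84 \left(\frac{O{\left(12,0 \right)}}{Y} + J{\left(-1 \right)}\right) = 84 \left(\frac{0}{-76} - 9\right) = 84 \left(0 \left(- \frac{1}{76}\right) - 9\right) = 84 \left(0 - 9\right) = 84 \left(-9\right) = -756$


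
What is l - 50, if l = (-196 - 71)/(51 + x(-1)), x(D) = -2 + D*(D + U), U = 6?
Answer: -2467/44 ≈ -56.068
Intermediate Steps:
x(D) = -2 + D*(6 + D) (x(D) = -2 + D*(D + 6) = -2 + D*(6 + D))
l = -267/44 (l = (-196 - 71)/(51 + (-2 + (-1)² + 6*(-1))) = -267/(51 + (-2 + 1 - 6)) = -267/(51 - 7) = -267/44 ≈ -6.0682)
l - 50 = -267/44 - 50 = -2467/44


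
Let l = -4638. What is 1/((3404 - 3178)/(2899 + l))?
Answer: -1739/226 ≈ -7.6947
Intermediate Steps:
1/((3404 - 3178)/(2899 + l)) = 1/((3404 - 3178)/(2899 - 4638)) = 1/(226/(-1739)) = 1/(226*(-1/1739)) = 1/(-226/1739) = -1739/226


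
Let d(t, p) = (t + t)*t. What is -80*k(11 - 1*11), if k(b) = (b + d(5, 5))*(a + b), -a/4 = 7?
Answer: 112000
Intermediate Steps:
a = -28 (a = -4*7 = -28)
d(t, p) = 2*t² (d(t, p) = (2*t)*t = 2*t²)
k(b) = (-28 + b)*(50 + b) (k(b) = (b + 2*5²)*(-28 + b) = (b + 2*25)*(-28 + b) = (b + 50)*(-28 + b) = (50 + b)*(-28 + b) = (-28 + b)*(50 + b))
-80*k(11 - 1*11) = -80*(-1400 + (11 - 1*11)² + 22*(11 - 1*11)) = -80*(-1400 + (11 - 11)² + 22*(11 - 11)) = -80*(-1400 + 0² + 22*0) = -80*(-1400 + 0 + 0) = -80*(-1400) = 112000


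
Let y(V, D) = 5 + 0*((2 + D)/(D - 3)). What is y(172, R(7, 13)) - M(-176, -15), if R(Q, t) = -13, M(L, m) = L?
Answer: 181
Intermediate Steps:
y(V, D) = 5 (y(V, D) = 5 + 0*((2 + D)/(-3 + D)) = 5 + 0 = 5)
y(172, R(7, 13)) - M(-176, -15) = 5 - 1*(-176) = 5 + 176 = 181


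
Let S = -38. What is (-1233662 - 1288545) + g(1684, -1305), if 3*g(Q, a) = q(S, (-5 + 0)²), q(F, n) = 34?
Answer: -7566587/3 ≈ -2.5222e+6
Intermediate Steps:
g(Q, a) = 34/3 (g(Q, a) = (⅓)*34 = 34/3)
(-1233662 - 1288545) + g(1684, -1305) = (-1233662 - 1288545) + 34/3 = -2522207 + 34/3 = -7566587/3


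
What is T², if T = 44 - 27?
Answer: 289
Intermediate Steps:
T = 17
T² = 17² = 289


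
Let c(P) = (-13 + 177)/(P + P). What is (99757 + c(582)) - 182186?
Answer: -23986798/291 ≈ -82429.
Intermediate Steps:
c(P) = 82/P (c(P) = 164/((2*P)) = 164*(1/(2*P)) = 82/P)
(99757 + c(582)) - 182186 = (99757 + 82/582) - 182186 = (99757 + 82*(1/582)) - 182186 = (99757 + 41/291) - 182186 = 29029328/291 - 182186 = -23986798/291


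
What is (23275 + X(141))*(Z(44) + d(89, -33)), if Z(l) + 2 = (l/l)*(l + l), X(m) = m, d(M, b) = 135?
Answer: 5174936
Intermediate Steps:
Z(l) = -2 + 2*l (Z(l) = -2 + (l/l)*(l + l) = -2 + 1*(2*l) = -2 + 2*l)
(23275 + X(141))*(Z(44) + d(89, -33)) = (23275 + 141)*((-2 + 2*44) + 135) = 23416*((-2 + 88) + 135) = 23416*(86 + 135) = 23416*221 = 5174936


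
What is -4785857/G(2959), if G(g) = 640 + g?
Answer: -4785857/3599 ≈ -1329.8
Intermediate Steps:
-4785857/G(2959) = -4785857/(640 + 2959) = -4785857/3599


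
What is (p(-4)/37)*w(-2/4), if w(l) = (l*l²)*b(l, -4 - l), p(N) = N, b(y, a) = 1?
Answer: 1/74 ≈ 0.013514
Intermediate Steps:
w(l) = l³ (w(l) = (l*l²)*1 = l³*1 = l³)
(p(-4)/37)*w(-2/4) = (-4/37)*(-2/4)³ = ((1/37)*(-4))*(-2*¼)³ = -4*(-½)³/37 = -4/37*(-⅛) = 1/74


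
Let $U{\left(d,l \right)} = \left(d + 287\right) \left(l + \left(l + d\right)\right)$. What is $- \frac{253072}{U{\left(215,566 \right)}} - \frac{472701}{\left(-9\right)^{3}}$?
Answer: $\frac{17747393917}{27385857} \approx 648.05$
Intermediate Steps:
$U{\left(d,l \right)} = \left(287 + d\right) \left(d + 2 l\right)$ ($U{\left(d,l \right)} = \left(287 + d\right) \left(l + \left(d + l\right)\right) = \left(287 + d\right) \left(d + 2 l\right)$)
$- \frac{253072}{U{\left(215,566 \right)}} - \frac{472701}{\left(-9\right)^{3}} = - \frac{253072}{215^{2} + 287 \cdot 215 + 574 \cdot 566 + 2 \cdot 215 \cdot 566} - \frac{472701}{\left(-9\right)^{3}} = - \frac{253072}{46225 + 61705 + 324884 + 243380} - \frac{472701}{-729} = - \frac{253072}{676194} - - \frac{157567}{243} = \left(-253072\right) \frac{1}{676194} + \frac{157567}{243} = - \frac{126536}{338097} + \frac{157567}{243} = \frac{17747393917}{27385857}$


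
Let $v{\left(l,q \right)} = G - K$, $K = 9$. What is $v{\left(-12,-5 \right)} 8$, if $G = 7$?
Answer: $-16$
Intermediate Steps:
$v{\left(l,q \right)} = -2$ ($v{\left(l,q \right)} = 7 - 9 = -2$)
$v{\left(-12,-5 \right)} 8 = \left(-2\right) 8 = -16$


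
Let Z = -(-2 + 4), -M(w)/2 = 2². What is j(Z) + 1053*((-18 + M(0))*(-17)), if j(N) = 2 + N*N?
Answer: 465432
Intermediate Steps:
M(w) = -8 (M(w) = -2*2² = -2*4 = -8)
Z = -2 (Z = -1*2 = -2)
j(N) = 2 + N²
j(Z) + 1053*((-18 + M(0))*(-17)) = (2 + (-2)²) + 1053*((-18 - 8)*(-17)) = (2 + 4) + 1053*(-26*(-17)) = 6 + 1053*442 = 6 + 465426 = 465432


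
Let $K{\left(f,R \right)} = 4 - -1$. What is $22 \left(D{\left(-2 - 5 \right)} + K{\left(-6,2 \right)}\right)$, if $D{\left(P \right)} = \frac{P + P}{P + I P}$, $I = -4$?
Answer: $\frac{286}{3} \approx 95.333$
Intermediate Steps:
$K{\left(f,R \right)} = 5$ ($K{\left(f,R \right)} = 4 + 1 = 5$)
$D{\left(P \right)} = - \frac{2}{3}$ ($D{\left(P \right)} = \frac{P + P}{P - 4 P} = \frac{2 P}{\left(-3\right) P} = 2 P \left(- \frac{1}{3 P}\right) = - \frac{2}{3}$)
$22 \left(D{\left(-2 - 5 \right)} + K{\left(-6,2 \right)}\right) = 22 \left(- \frac{2}{3} + 5\right) = 22 \cdot \frac{13}{3} = \frac{286}{3}$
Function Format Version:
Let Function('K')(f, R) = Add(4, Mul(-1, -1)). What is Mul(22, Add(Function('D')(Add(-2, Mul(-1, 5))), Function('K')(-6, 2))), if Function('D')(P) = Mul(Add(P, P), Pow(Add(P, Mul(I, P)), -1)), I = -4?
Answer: Rational(286, 3) ≈ 95.333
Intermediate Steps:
Function('K')(f, R) = 5 (Function('K')(f, R) = Add(4, 1) = 5)
Function('D')(P) = Rational(-2, 3) (Function('D')(P) = Mul(Add(P, P), Pow(Add(P, Mul(-4, P)), -1)) = Mul(Mul(2, P), Pow(Mul(-3, P), -1)) = Mul(Mul(2, P), Mul(Rational(-1, 3), Pow(P, -1))) = Rational(-2, 3))
Mul(22, Add(Function('D')(Add(-2, Mul(-1, 5))), Function('K')(-6, 2))) = Mul(22, Add(Rational(-2, 3), 5)) = Mul(22, Rational(13, 3)) = Rational(286, 3)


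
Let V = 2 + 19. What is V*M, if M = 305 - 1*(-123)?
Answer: 8988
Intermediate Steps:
M = 428 (M = 305 + 123 = 428)
V = 21
V*M = 21*428 = 8988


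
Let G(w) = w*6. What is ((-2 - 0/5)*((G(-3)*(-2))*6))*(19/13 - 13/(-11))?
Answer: -163296/143 ≈ -1141.9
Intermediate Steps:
G(w) = 6*w
((-2 - 0/5)*((G(-3)*(-2))*6))*(19/13 - 13/(-11)) = ((-2 - 0/5)*(((6*(-3))*(-2))*6))*(19/13 - 13/(-11)) = ((-2 - 0/5)*(-18*(-2)*6))*(19*(1/13) - 13*(-1/11)) = ((-2 - 2*0)*(36*6))*(19/13 + 13/11) = ((-2 + 0)*216)*(378/143) = -2*216*(378/143) = -432*378/143 = -163296/143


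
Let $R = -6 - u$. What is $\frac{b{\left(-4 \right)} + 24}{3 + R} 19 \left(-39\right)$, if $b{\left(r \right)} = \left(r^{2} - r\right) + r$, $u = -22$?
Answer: $-1560$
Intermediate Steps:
$b{\left(r \right)} = r^{2}$
$R = 16$ ($R = -6 - -22 = -6 + 22 = 16$)
$\frac{b{\left(-4 \right)} + 24}{3 + R} 19 \left(-39\right) = \frac{\left(-4\right)^{2} + 24}{3 + 16} \cdot 19 \left(-39\right) = \frac{16 + 24}{19} \cdot 19 \left(-39\right) = 40 \cdot \frac{1}{19} \cdot 19 \left(-39\right) = \frac{40}{19} \cdot 19 \left(-39\right) = 40 \left(-39\right) = -1560$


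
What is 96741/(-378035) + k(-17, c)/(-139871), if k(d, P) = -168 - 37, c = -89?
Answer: -13453763236/52876133485 ≈ -0.25444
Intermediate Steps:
k(d, P) = -205
96741/(-378035) + k(-17, c)/(-139871) = 96741/(-378035) - 205/(-139871) = 96741*(-1/378035) - 205*(-1/139871) = -96741/378035 + 205/139871 = -13453763236/52876133485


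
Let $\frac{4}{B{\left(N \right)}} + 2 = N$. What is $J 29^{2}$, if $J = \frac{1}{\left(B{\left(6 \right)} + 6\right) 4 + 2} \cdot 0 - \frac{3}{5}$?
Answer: $- \frac{2523}{5} \approx -504.6$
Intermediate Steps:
$B{\left(N \right)} = \frac{4}{-2 + N}$
$J = - \frac{3}{5}$ ($J = \frac{1}{\left(\frac{4}{-2 + 6} + 6\right) 4 + 2} \cdot 0 - \frac{3}{5} = \frac{1}{\left(\frac{4}{4} + 6\right) 4 + 2} \cdot 0 - \frac{3}{5} = \frac{1}{\left(4 \cdot \frac{1}{4} + 6\right) 4 + 2} \cdot 0 - \frac{3}{5} = \frac{1}{\left(1 + 6\right) 4 + 2} \cdot 0 - \frac{3}{5} = \frac{1}{7 \cdot 4 + 2} \cdot 0 - \frac{3}{5} = \frac{1}{28 + 2} \cdot 0 - \frac{3}{5} = \frac{1}{30} \cdot 0 - \frac{3}{5} = 0 - \frac{3}{5} = - \frac{3}{5} \approx -0.6$)
$J 29^{2} = - \frac{3 \cdot 29^{2}}{5} = \left(- \frac{3}{5}\right) 841 = - \frac{2523}{5}$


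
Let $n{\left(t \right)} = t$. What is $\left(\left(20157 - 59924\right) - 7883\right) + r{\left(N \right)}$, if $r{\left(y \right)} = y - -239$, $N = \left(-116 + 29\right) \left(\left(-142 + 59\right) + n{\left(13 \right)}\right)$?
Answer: $-41321$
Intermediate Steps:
$N = 6090$ ($N = \left(-116 + 29\right) \left(\left(-142 + 59\right) + 13\right) = - 87 \left(-83 + 13\right) = \left(-87\right) \left(-70\right) = 6090$)
$r{\left(y \right)} = 239 + y$ ($r{\left(y \right)} = y + 239 = 239 + y$)
$\left(\left(20157 - 59924\right) - 7883\right) + r{\left(N \right)} = \left(\left(20157 - 59924\right) - 7883\right) + \left(239 + 6090\right) = \left(\left(20157 - 59924\right) - 7883\right) + 6329 = \left(-39767 - 7883\right) + 6329 = -47650 + 6329 = -41321$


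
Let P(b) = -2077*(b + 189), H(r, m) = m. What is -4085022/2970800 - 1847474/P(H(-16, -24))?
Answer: 408851829469/101810801400 ≈ 4.0158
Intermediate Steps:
P(b) = -392553 - 2077*b (P(b) = -2077*(189 + b) = -392553 - 2077*b)
-4085022/2970800 - 1847474/P(H(-16, -24)) = -4085022/2970800 - 1847474/(-392553 - 2077*(-24)) = -4085022*1/2970800 - 1847474/(-392553 + 49848) = -2042511/1485400 - 1847474/(-342705) = -2042511/1485400 - 1847474*(-1/342705) = -2042511/1485400 + 1847474/342705 = 408851829469/101810801400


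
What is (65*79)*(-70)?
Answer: -359450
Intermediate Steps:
(65*79)*(-70) = 5135*(-70) = -359450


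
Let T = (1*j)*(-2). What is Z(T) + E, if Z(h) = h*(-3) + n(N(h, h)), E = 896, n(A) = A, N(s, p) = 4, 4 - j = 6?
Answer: 888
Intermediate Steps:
j = -2 (j = 4 - 1*6 = 4 - 6 = -2)
T = 4 (T = (1*(-2))*(-2) = -2*(-2) = 4)
Z(h) = 4 - 3*h (Z(h) = h*(-3) + 4 = -3*h + 4 = 4 - 3*h)
Z(T) + E = (4 - 3*4) + 896 = (4 - 12) + 896 = -8 + 896 = 888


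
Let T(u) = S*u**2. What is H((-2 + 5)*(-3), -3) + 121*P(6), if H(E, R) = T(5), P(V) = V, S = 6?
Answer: 876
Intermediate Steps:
T(u) = 6*u**2
H(E, R) = 150 (H(E, R) = 6*5**2 = 6*25 = 150)
H((-2 + 5)*(-3), -3) + 121*P(6) = 150 + 121*6 = 150 + 726 = 876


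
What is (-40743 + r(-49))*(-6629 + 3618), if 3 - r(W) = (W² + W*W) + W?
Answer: 136979423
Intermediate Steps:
r(W) = 3 - W - 2*W² (r(W) = 3 - ((W² + W*W) + W) = 3 - ((W² + W²) + W) = 3 - (2*W² + W) = 3 - (W + 2*W²) = 3 + (-W - 2*W²) = 3 - W - 2*W²)
(-40743 + r(-49))*(-6629 + 3618) = (-40743 + (3 - 1*(-49) - 2*(-49)²))*(-6629 + 3618) = (-40743 + (3 + 49 - 2*2401))*(-3011) = (-40743 + (3 + 49 - 4802))*(-3011) = (-40743 - 4750)*(-3011) = -45493*(-3011) = 136979423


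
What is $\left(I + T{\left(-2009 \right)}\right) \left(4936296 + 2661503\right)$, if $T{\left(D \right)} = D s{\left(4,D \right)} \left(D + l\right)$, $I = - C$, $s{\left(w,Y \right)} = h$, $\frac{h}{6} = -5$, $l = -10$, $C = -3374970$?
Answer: $-898896815337840$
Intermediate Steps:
$h = -30$ ($h = 6 \left(-5\right) = -30$)
$s{\left(w,Y \right)} = -30$
$I = 3374970$ ($I = \left(-1\right) \left(-3374970\right) = 3374970$)
$T{\left(D \right)} = - 30 D \left(-10 + D\right)$ ($T{\left(D \right)} = D \left(-30\right) \left(D - 10\right) = - 30 D \left(-10 + D\right)$)
$\left(I + T{\left(-2009 \right)}\right) \left(4936296 + 2661503\right) = \left(3374970 + 30 \left(-2009\right) \left(10 - -2009\right)\right) \left(4936296 + 2661503\right) = \left(3374970 + 30 \left(-2009\right) \left(10 + 2009\right)\right) 7597799 = \left(3374970 + 30 \left(-2009\right) 2019\right) 7597799 = \left(3374970 - 121685130\right) 7597799 = \left(-118310160\right) 7597799 = -898896815337840$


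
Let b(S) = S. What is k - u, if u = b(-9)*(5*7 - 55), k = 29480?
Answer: 29300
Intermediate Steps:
u = 180 (u = -9*(5*7 - 55) = -9*(35 - 55) = -9*(-20) = 180)
k - u = 29480 - 1*180 = 29480 - 180 = 29300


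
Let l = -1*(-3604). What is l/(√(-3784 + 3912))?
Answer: 901*√2/4 ≈ 318.55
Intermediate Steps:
l = 3604
l/(√(-3784 + 3912)) = 3604/(√(-3784 + 3912)) = 3604/(√128) = 3604/((8*√2)) = 3604*(√2/16) = 901*√2/4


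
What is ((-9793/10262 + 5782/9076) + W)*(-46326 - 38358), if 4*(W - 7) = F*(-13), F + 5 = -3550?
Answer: -1628223154042905/1663177 ≈ -9.7898e+8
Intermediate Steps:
F = -3555 (F = -5 - 3550 = -3555)
W = 46243/4 (W = 7 + (-3555*(-13))/4 = 7 + (¼)*46215 = 7 + 46215/4 = 46243/4 ≈ 11561.)
((-9793/10262 + 5782/9076) + W)*(-46326 - 38358) = ((-9793/10262 + 5782/9076) + 46243/4)*(-46326 - 38358) = ((-9793*1/10262 + 5782*(1/9076)) + 46243/4)*(-84684) = ((-1399/1466 + 2891/4538) + 46243/4)*(-84684) = (-527614/1663177 + 46243/4)*(-84684) = (76908183555/6652708)*(-84684) = -1628223154042905/1663177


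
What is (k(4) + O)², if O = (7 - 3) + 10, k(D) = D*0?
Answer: 196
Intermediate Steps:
k(D) = 0
O = 14 (O = 4 + 10 = 14)
(k(4) + O)² = (0 + 14)² = 14² = 196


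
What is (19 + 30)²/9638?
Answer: 2401/9638 ≈ 0.24912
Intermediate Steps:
(19 + 30)²/9638 = 49²*(1/9638) = 2401*(1/9638) = 2401/9638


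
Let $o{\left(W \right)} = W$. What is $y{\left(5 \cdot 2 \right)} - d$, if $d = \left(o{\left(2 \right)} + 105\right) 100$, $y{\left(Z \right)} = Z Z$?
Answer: $-10600$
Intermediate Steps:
$y{\left(Z \right)} = Z^{2}$
$d = 10700$ ($d = \left(2 + 105\right) 100 = 107 \cdot 100 = 10700$)
$y{\left(5 \cdot 2 \right)} - d = \left(5 \cdot 2\right)^{2} - 10700 = 10^{2} - 10700 = 100 - 10700 = -10600$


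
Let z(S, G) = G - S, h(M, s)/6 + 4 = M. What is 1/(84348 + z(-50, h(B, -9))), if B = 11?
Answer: 1/84440 ≈ 1.1843e-5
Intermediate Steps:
h(M, s) = -24 + 6*M
1/(84348 + z(-50, h(B, -9))) = 1/(84348 + ((-24 + 6*11) - 1*(-50))) = 1/(84348 + ((-24 + 66) + 50)) = 1/(84348 + (42 + 50)) = 1/(84348 + 92) = 1/84440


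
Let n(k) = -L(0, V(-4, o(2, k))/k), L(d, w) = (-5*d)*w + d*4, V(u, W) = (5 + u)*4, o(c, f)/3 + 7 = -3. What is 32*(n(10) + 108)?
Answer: 3456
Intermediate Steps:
o(c, f) = -30 (o(c, f) = -21 + 3*(-3) = -21 - 9 = -30)
V(u, W) = 20 + 4*u
L(d, w) = 4*d - 5*d*w (L(d, w) = -5*d*w + 4*d = 4*d - 5*d*w)
n(k) = 0 (n(k) = -0*(4 - 5*(20 + 4*(-4))/k) = -0*(4 - 5*(20 - 16)/k) = -0*(4 - 20/k) = -1*0 = 0)
32*(n(10) + 108) = 32*(0 + 108) = 32*108 = 3456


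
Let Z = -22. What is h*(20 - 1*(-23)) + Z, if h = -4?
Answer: -194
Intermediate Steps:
h*(20 - 1*(-23)) + Z = -4*(20 - 1*(-23)) - 22 = -4*(20 + 23) - 22 = -4*43 - 22 = -172 - 22 = -194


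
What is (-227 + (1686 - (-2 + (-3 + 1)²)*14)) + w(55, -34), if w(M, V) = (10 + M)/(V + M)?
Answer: 30116/21 ≈ 1434.1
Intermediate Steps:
w(M, V) = (10 + M)/(M + V)
(-227 + (1686 - (-2 + (-3 + 1)²)*14)) + w(55, -34) = (-227 + (1686 - (-2 + (-3 + 1)²)*14)) + (10 + 55)/(55 - 34) = (-227 + (1686 - (-2 + (-2)²)*14)) + 65/21 = (-227 + (1686 - (-2 + 4)*14)) + (1/21)*65 = (-227 + (1686 - 2*14)) + 65/21 = (-227 + (1686 - 1*28)) + 65/21 = (-227 + (1686 - 28)) + 65/21 = (-227 + 1658) + 65/21 = 1431 + 65/21 = 30116/21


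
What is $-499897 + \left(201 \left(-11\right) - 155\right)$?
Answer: $-502263$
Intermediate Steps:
$-499897 + \left(201 \left(-11\right) - 155\right) = -499897 - 2366 = -502263$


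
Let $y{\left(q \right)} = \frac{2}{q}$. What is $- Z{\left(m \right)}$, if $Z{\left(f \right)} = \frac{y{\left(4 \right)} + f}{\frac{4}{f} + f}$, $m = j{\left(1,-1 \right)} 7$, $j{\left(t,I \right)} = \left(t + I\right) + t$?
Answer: $- \frac{105}{106} \approx -0.99057$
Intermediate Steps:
$j{\left(t,I \right)} = I + 2 t$ ($j{\left(t,I \right)} = \left(I + t\right) + t = I + 2 t$)
$m = 7$ ($m = \left(-1 + 2 \cdot 1\right) 7 = \left(-1 + 2\right) 7 = 1 \cdot 7 = 7$)
$Z{\left(f \right)} = \frac{\frac{1}{2} + f}{f + \frac{4}{f}}$ ($Z{\left(f \right)} = \frac{\frac{2}{4} + f}{\frac{4}{f} + f} = \frac{2 \cdot \frac{1}{4} + f}{f + \frac{4}{f}} = \frac{\frac{1}{2} + f}{f + \frac{4}{f}}$)
$- Z{\left(m \right)} = - \frac{7 \left(1 + 2 \cdot 7\right)}{2 \left(4 + 7^{2}\right)} = - \frac{7 \left(1 + 14\right)}{2 \left(4 + 49\right)} = - \frac{7 \cdot 15}{2 \cdot 53} = \left(-1\right) \frac{105}{106} = - \frac{105}{106}$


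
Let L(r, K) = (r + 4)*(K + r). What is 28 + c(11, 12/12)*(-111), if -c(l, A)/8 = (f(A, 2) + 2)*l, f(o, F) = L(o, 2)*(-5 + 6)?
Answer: 166084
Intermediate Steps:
L(r, K) = (4 + r)*(K + r)
f(o, F) = 8 + o² + 6*o (f(o, F) = (o² + 4*2 + 4*o + 2*o)*(-5 + 6) = (o² + 8 + 4*o + 2*o)*1 = (8 + o² + 6*o)*1 = 8 + o² + 6*o)
c(l, A) = -8*l*(10 + A² + 6*A) (c(l, A) = -8*((8 + A² + 6*A) + 2)*l = -8*(10 + A² + 6*A)*l = -8*l*(10 + A² + 6*A))
28 + c(11, 12/12)*(-111) = 28 - 8*11*(10 + (12/12)² + 6*(12/12))*(-111) = 28 - 8*11*(10 + (12*(1/12))² + 6*(12*(1/12)))*(-111) = 28 - 8*11*(10 + 1² + 6*1)*(-111) = 28 - 8*11*(10 + 1 + 6)*(-111) = 28 - 8*11*17*(-111) = 28 - 1496*(-111) = 28 + 166056 = 166084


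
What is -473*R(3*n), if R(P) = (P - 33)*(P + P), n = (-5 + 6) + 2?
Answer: 204336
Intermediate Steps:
n = 3 (n = 1 + 2 = 3)
R(P) = 2*P*(-33 + P) (R(P) = (-33 + P)*(2*P) = 2*P*(-33 + P))
-473*R(3*n) = -946*3*3*(-33 + 3*3) = -946*9*(-33 + 9) = -946*9*(-24) = -473*(-432) = 204336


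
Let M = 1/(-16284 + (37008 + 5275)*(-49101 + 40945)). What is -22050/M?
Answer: 7604525325600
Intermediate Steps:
M = -1/344876432 (M = 1/(-16284 + 42283*(-8156)) = 1/(-16284 - 344860148) = 1/(-344876432) = -1/344876432 ≈ -2.8996e-9)
-22050/M = -22050/(-1/344876432) = -22050*(-344876432) = 7604525325600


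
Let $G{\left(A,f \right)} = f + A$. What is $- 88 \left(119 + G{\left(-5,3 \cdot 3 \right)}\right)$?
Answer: $-10824$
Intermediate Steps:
$G{\left(A,f \right)} = A + f$
$- 88 \left(119 + G{\left(-5,3 \cdot 3 \right)}\right) = - 88 \left(119 + \left(-5 + 3 \cdot 3\right)\right) = - 88 \left(119 + \left(-5 + 9\right)\right) = - 88 \left(119 + 4\right) = \left(-88\right) 123 = -10824$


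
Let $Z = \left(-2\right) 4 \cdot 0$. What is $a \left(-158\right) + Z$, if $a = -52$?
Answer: $8216$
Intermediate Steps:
$Z = 0$ ($Z = \left(-8\right) 0 = 0$)
$a \left(-158\right) + Z = \left(-52\right) \left(-158\right) + 0 = 8216 + 0 = 8216$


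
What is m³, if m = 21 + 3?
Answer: 13824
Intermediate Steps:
m = 24
m³ = 24³ = 13824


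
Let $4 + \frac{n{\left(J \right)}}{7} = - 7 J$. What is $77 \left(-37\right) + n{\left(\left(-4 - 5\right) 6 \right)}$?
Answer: $-231$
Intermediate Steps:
$n{\left(J \right)} = -28 - 49 J$ ($n{\left(J \right)} = -28 + 7 \left(- 7 J\right) = -28 - 49 J$)
$77 \left(-37\right) + n{\left(\left(-4 - 5\right) 6 \right)} = 77 \left(-37\right) - \left(28 + 49 \left(-4 - 5\right) 6\right) = -2849 - \left(28 + 49 \left(-4 - 5\right) 6\right) = -2849 - \left(28 + 49 \left(\left(-9\right) 6\right)\right) = -2849 - -2618 = -2849 + \left(-28 + 2646\right) = -2849 + 2618 = -231$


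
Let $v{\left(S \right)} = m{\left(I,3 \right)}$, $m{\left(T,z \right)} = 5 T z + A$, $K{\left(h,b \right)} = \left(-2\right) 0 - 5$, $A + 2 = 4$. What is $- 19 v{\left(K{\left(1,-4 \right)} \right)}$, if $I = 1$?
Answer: $-323$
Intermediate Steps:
$A = 2$ ($A = -2 + 4 = 2$)
$K{\left(h,b \right)} = -5$ ($K{\left(h,b \right)} = 0 - 5 = -5$)
$m{\left(T,z \right)} = 2 + 5 T z$ ($m{\left(T,z \right)} = 5 T z + 2 = 2 + 5 T z$)
$v{\left(S \right)} = 17$ ($v{\left(S \right)} = 2 + 5 \cdot 1 \cdot 3 = 2 + 15 = 17$)
$- 19 v{\left(K{\left(1,-4 \right)} \right)} = \left(-19\right) 17 = -323$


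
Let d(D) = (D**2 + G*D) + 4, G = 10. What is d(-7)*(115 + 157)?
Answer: -4624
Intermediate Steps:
d(D) = 4 + D**2 + 10*D (d(D) = (D**2 + 10*D) + 4 = 4 + D**2 + 10*D)
d(-7)*(115 + 157) = (4 + (-7)**2 + 10*(-7))*(115 + 157) = (4 + 49 - 70)*272 = -17*272 = -4624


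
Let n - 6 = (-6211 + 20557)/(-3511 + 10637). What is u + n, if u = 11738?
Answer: 41851045/3563 ≈ 11746.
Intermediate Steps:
n = 28551/3563 (n = 6 + (-6211 + 20557)/(-3511 + 10637) = 6 + 14346/7126 = 6 + 14346*(1/7126) = 6 + 7173/3563 = 28551/3563 ≈ 8.0132)
u + n = 11738 + 28551/3563 = 41851045/3563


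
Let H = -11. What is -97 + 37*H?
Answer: -504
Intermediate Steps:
-97 + 37*H = -97 + 37*(-11) = -97 - 407 = -504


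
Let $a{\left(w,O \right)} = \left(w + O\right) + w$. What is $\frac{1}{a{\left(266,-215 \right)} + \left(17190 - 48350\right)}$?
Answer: $- \frac{1}{30843} \approx -3.2422 \cdot 10^{-5}$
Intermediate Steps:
$a{\left(w,O \right)} = O + 2 w$ ($a{\left(w,O \right)} = \left(O + w\right) + w = O + 2 w$)
$\frac{1}{a{\left(266,-215 \right)} + \left(17190 - 48350\right)} = \frac{1}{\left(-215 + 2 \cdot 266\right) + \left(17190 - 48350\right)} = \frac{1}{\left(-215 + 532\right) + \left(17190 - 48350\right)} = \frac{1}{317 - 31160} = \frac{1}{-30843} = - \frac{1}{30843}$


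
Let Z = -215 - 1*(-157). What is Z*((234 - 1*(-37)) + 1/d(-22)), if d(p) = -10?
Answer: -78561/5 ≈ -15712.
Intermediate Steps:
Z = -58 (Z = -215 + 157 = -58)
Z*((234 - 1*(-37)) + 1/d(-22)) = -58*((234 - 1*(-37)) + 1/(-10)) = -58*((234 + 37) - ⅒) = -58*(271 - ⅒) = -58*2709/10 = -78561/5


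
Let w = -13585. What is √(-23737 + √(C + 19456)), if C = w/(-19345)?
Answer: √(-355322974657 + 3869*√291250508489)/3869 ≈ 153.61*I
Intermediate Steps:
C = 2717/3869 (C = -13585/(-19345) = -13585*(-1/19345) = 2717/3869 ≈ 0.70225)
√(-23737 + √(C + 19456)) = √(-23737 + √(2717/3869 + 19456)) = √(-23737 + √(75277981/3869)) = √(-23737 + √291250508489/3869)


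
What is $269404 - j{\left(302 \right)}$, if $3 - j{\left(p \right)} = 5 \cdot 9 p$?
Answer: $282991$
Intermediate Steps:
$j{\left(p \right)} = 3 - 45 p$ ($j{\left(p \right)} = 3 - 5 \cdot 9 p = 3 - 45 p$)
$269404 - j{\left(302 \right)} = 269404 - \left(3 - 13590\right) = 269404 - -13587 = 269404 + 13587 = 282991$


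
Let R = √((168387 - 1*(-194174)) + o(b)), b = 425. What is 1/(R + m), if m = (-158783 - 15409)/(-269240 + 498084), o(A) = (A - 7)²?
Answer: 830474876/586194947475727 + 22911689647*√10965/1758584842427181 ≈ 0.0013657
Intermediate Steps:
o(A) = (-7 + A)²
R = 7*√10965 (R = √((168387 - 1*(-194174)) + (-7 + 425)²) = √((168387 + 194174) + 418²) = √(362561 + 174724) = √537285 = 7*√10965 ≈ 733.00)
m = -43548/57211 (m = -174192/228844 = -174192*1/228844 = -43548/57211 ≈ -0.76118)
1/(R + m) = 1/(7*√10965 - 43548/57211) = 1/(-43548/57211 + 7*√10965)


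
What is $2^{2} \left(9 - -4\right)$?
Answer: $52$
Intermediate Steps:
$2^{2} \left(9 - -4\right) = 4 \left(9 + \left(-2 + 6\right)\right) = 4 \left(9 + 4\right) = 4 \cdot 13 = 52$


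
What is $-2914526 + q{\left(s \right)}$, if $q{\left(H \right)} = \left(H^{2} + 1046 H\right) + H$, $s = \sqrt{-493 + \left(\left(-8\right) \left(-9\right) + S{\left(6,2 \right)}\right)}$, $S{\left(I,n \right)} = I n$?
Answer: $-2914935 + 1047 i \sqrt{409} \approx -2.9149 \cdot 10^{6} + 21174.0 i$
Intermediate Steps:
$s = i \sqrt{409}$ ($s = \sqrt{-493 + \left(\left(-8\right) \left(-9\right) + 6 \cdot 2\right)} = \sqrt{-493 + \left(72 + 12\right)} = \sqrt{-493 + 84} = \sqrt{-409} = i \sqrt{409} \approx 20.224 i$)
$q{\left(H \right)} = H^{2} + 1047 H$
$-2914526 + q{\left(s \right)} = -2914526 + i \sqrt{409} \left(1047 + i \sqrt{409}\right)$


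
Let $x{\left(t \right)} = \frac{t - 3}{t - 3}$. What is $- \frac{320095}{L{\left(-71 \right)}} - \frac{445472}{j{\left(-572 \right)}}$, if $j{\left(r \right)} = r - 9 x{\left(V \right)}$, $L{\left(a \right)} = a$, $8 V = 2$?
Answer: $\frac{217603707}{41251} \approx 5275.1$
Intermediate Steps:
$V = \frac{1}{4}$ ($V = \frac{1}{8} \cdot 2 = \frac{1}{4} \approx 0.25$)
$x{\left(t \right)} = 1$ ($x{\left(t \right)} = \frac{-3 + t}{-3 + t} = 1$)
$j{\left(r \right)} = -9 + r$ ($j{\left(r \right)} = r - 9 = -9 + r$)
$- \frac{320095}{L{\left(-71 \right)}} - \frac{445472}{j{\left(-572 \right)}} = - \frac{320095}{-71} - \frac{445472}{-9 - 572} = \left(-320095\right) \left(- \frac{1}{71}\right) - \frac{445472}{-581} = \frac{320095}{71} - - \frac{445472}{581} = \frac{320095}{71} + \frac{445472}{581} = \frac{217603707}{41251}$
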